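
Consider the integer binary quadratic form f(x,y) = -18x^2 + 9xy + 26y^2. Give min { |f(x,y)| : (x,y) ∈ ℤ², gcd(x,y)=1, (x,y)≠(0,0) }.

river: ρ → (26,43,-1)
river: ρ → (-1,43,26)
river: ρ → (26,9,-18)
river: ρ → (-18,27,17)
river: ρ → (17,41,-4)
river: ρ → (-4,39,27)
river: ρ → (27,15,-16)
river: ρ → (-16,17,26)
river: ρ → (26,35,-7)
river: ρ → (-7,35,26)
river: ρ → (26,17,-16)
river: ρ → (-16,15,27)
river: ρ → (27,39,-4)
river: ρ → (-4,41,17)
river: ρ → (17,27,-18)
river: ρ → (-18,9,26)
closes: descent 0, river 16
min |a| on river = 1

1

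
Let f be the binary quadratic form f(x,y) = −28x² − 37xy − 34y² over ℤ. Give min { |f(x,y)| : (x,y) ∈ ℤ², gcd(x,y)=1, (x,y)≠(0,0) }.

translate: b→-19 (≡37 mod 56), so (28,37,34)→(28,-19,25)
flip: (28,-19,25)→(25,19,28)
reduced (well bottom): (25,19,28) with a≤c, −a<b≤a
well minimum |f| = |-25| = 25 (negative-definite)

25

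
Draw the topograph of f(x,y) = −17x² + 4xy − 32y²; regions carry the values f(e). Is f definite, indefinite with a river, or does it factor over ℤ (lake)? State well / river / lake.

D = b²−4ac = 4² − 4·(-17)·(-32) = -2160
D < 0 ⇒ definite ⇒ every region one sign ⇒ single well

well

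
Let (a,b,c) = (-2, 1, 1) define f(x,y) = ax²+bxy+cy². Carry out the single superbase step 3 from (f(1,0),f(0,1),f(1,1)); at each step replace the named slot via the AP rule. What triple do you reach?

start (-2,1,0) = (f(1,0),f(0,1),f(1,1))
replace slot 3: 2·((-2)+1) − 0 = -2 → (-2,1,-2)

-2,1,-2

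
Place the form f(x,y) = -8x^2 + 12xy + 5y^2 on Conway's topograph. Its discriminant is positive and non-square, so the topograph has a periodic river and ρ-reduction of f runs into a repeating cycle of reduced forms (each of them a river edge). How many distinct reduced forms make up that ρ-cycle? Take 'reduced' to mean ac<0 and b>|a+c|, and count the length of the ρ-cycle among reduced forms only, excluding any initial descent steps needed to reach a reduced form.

D = 304, ⌊√D⌋ = 17
river: ρ → (5,8,-12)
river: ρ → (-12,16,1)
river: ρ → (1,16,-12)
river: ρ → (-12,8,5)
river: ρ → (5,12,-8)
river: ρ → (-8,4,9)
river: ρ → (9,14,-3)
river: ρ → (-3,16,4)
river: ρ → (4,16,-3)
river: ρ → (-3,14,9)
river: ρ → (9,4,-8)
river: ρ → (-8,12,5)
ρ-cycle length = 12 (tail of 0 descent steps not counted)

12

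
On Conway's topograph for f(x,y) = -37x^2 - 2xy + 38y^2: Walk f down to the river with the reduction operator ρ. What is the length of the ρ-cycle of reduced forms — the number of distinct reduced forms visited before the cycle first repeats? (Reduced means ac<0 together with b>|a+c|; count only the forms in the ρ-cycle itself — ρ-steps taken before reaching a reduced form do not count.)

D = 5628, ⌊√D⌋ = 75
descent: ρ → (38,2,-37)  [lands on river]
river: ρ → (-37,72,3)
river: ρ → (3,72,-37)
river: ρ → (-37,2,38)
river: ρ → (38,74,-1)
river: ρ → (-1,74,38)
ρ-cycle length = 6 (tail of 1 descent step not counted)

6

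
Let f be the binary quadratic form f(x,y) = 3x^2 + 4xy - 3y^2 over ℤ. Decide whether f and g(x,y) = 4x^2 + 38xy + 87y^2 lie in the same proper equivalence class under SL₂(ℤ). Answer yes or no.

D₁ = 52, D₂ = 52
river cycle of f (length 10): (-3, 2, 4), (4, 6, -1), (-1, 6, 4), (4, 2, -3), (-3, 4, 3), (3, 2, -4), (-4, 6, 1), (1, 6, -4), (-4, 2, 3), (3, 4, -3)
river cycle of g (length 10): (4, 6, -1), (-1, 6, 4), (4, 2, -3), (-3, 4, 3), (3, 2, -4), (-4, 6, 1), (1, 6, -4), (-4, 2, 3), (3, 4, -3), (-3, 2, 4)
cycles coincide ⇒ equivalent

yes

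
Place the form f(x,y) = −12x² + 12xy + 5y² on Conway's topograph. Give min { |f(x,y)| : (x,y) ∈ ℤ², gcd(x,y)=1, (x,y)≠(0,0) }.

river: ρ → (5,18,-3)
river: ρ → (-3,18,5)
river: ρ → (5,12,-12)
river: ρ → (-12,12,5)
closes: descent 0, river 4
min |a| on river = 3

3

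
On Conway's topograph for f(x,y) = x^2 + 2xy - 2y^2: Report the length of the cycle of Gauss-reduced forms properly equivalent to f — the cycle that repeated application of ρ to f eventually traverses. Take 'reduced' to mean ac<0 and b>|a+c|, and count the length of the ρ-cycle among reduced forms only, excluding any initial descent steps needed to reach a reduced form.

D = 12, ⌊√D⌋ = 3
river: ρ → (-2,2,1)
river: ρ → (1,2,-2)
ρ-cycle length = 2 (tail of 0 descent steps not counted)

2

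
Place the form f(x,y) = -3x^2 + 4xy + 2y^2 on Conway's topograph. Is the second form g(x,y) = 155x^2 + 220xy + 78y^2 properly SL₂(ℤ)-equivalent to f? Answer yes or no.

D₁ = 40, D₂ = 40
river cycle of f (length 6): (2, 4, -3), (-3, 2, 3), (3, 4, -2), (-2, 4, 3), (3, 2, -3), (-3, 4, 2)
river cycle of g (length 6): (2, 4, -3), (-3, 2, 3), (3, 4, -2), (-2, 4, 3), (3, 2, -3), (-3, 4, 2)
cycles coincide ⇒ equivalent

yes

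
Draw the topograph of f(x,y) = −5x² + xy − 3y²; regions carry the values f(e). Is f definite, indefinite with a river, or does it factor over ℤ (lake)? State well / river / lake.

D = b²−4ac = 1² − 4·(-5)·(-3) = -59
D < 0 ⇒ definite ⇒ every region one sign ⇒ single well

well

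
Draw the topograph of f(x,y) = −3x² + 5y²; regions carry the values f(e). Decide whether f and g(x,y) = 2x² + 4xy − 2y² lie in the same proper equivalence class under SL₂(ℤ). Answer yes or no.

D₁ = 60, D₂ = 32
discriminants differ ⇒ not SL₂(ℤ)-equivalent

no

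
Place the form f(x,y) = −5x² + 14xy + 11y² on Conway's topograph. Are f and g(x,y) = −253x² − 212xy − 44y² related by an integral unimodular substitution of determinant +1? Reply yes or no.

D₁ = 416, D₂ = 416
river cycle of f (length 6): (11, 8, -8), (-8, 8, 11), (11, 14, -5), (-5, 16, 8), (8, 16, -5), (-5, 14, 11)
river cycle of g (length 6): (-5, 14, 11), (11, 8, -8), (-8, 8, 11), (11, 14, -5), (-5, 16, 8), (8, 16, -5)
cycles coincide ⇒ equivalent

yes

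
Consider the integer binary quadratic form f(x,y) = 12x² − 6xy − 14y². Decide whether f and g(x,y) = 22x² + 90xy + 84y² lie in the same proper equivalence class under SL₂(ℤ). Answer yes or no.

D₁ = 708, D₂ = 708
river cycle of f (length 12): (-14, 6, 12), (12, 18, -8), (-8, 14, 16), (16, 18, -6), (-6, 18, 16), (16, 14, -8), (-8, 18, 12), (12, 6, -14), (-14, 22, 4), (4, 26, -2), … (2 more)
river cycle of g (length 12): (16, 18, -6), (-6, 18, 16), (16, 14, -8), (-8, 18, 12), (12, 6, -14), (-14, 22, 4), (4, 26, -2), (-2, 26, 4), (4, 22, -14), (-14, 6, 12), … (2 more)
cycles coincide ⇒ equivalent

yes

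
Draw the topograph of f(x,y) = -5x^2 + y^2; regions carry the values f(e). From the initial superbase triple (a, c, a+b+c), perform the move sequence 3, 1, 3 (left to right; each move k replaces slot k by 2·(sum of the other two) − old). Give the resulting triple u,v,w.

start (-5,1,-4) = (f(1,0),f(0,1),f(1,1))
replace slot 3: 2·((-5)+1) − (-4) = -4 → (-5,1,-4)
replace slot 1: 2·(1+(-4)) − (-5) = -1 → (-1,1,-4)
replace slot 3: 2·((-1)+1) − (-4) = 4 → (-1,1,4)

-1,1,4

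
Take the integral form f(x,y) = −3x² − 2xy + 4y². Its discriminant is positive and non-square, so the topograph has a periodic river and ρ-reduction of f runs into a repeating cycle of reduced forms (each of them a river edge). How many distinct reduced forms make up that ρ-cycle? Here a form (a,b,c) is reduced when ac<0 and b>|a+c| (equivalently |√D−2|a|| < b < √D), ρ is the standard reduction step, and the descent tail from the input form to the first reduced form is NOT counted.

D = 52, ⌊√D⌋ = 7
descent: ρ → (4,2,-3)  [lands on river]
river: ρ → (-3,4,3)
river: ρ → (3,2,-4)
river: ρ → (-4,6,1)
river: ρ → (1,6,-4)
river: ρ → (-4,2,3)
river: ρ → (3,4,-3)
river: ρ → (-3,2,4)
river: ρ → (4,6,-1)
river: ρ → (-1,6,4)
ρ-cycle length = 10 (tail of 1 descent step not counted)

10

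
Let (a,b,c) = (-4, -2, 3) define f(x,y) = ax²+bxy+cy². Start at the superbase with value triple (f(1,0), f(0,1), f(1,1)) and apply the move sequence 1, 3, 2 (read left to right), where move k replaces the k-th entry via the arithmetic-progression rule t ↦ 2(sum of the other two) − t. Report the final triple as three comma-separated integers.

start (-4,3,-3) = (f(1,0),f(0,1),f(1,1))
replace slot 1: 2·(3+(-3)) − (-4) = 4 → (4,3,-3)
replace slot 3: 2·(4+3) − (-3) = 17 → (4,3,17)
replace slot 2: 2·(4+17) − 3 = 39 → (4,39,17)

4,39,17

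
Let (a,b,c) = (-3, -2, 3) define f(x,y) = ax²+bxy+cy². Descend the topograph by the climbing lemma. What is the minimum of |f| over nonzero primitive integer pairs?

descent: ρ → (3,2,-3)  [lands on river]
river: ρ → (-3,4,2)
river: ρ → (2,4,-3)
river: ρ → (-3,2,3)
river: ρ → (3,4,-2)
river: ρ → (-2,4,3)
closes: descent 1, river 6
min |a| on river = 2

2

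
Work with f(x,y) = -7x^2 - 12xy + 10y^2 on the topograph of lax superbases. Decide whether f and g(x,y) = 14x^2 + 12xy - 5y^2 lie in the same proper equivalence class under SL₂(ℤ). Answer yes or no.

D₁ = 424, D₂ = 424
river cycle of f (length 18): (10, 12, -7), (-7, 16, 6), (6, 20, -1), (-1, 20, 6), (6, 16, -7), (-7, 12, 10), (10, 8, -9), (-9, 10, 9), (9, 8, -10), (-10, 12, 7), … (8 more)
river cycle of g (length 14): (-5, 18, 5), (5, 12, -14), (-14, 16, 3), (3, 20, -2), (-2, 20, 3), (3, 16, -14), (-14, 12, 5), (5, 18, -5), (-5, 12, 14), (14, 16, -3), … (4 more)
cycles differ ⇒ inequivalent

no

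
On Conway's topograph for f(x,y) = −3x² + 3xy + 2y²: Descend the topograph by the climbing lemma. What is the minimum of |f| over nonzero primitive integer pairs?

river: ρ → (2,5,-1)
river: ρ → (-1,5,2)
river: ρ → (2,3,-3)
river: ρ → (-3,3,2)
closes: descent 0, river 4
min |a| on river = 1

1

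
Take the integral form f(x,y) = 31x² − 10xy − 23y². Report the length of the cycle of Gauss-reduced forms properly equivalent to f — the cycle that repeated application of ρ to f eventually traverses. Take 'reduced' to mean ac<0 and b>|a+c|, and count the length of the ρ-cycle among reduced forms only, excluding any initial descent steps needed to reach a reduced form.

D = 2952, ⌊√D⌋ = 54
descent: ρ → (-23,10,31)  [lands on river]
river: ρ → (31,52,-2)
river: ρ → (-2,52,31)
river: ρ → (31,10,-23)
river: ρ → (-23,36,18)
river: ρ → (18,36,-23)
ρ-cycle length = 6 (tail of 1 descent step not counted)

6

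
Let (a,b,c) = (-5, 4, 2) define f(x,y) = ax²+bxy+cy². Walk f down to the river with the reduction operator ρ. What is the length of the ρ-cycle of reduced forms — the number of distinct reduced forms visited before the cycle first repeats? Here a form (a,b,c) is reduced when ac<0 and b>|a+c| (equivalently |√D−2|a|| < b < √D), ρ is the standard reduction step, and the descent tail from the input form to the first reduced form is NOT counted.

D = 56, ⌊√D⌋ = 7
river: ρ → (2,4,-5)
river: ρ → (-5,6,1)
river: ρ → (1,6,-5)
river: ρ → (-5,4,2)
ρ-cycle length = 4 (tail of 0 descent steps not counted)

4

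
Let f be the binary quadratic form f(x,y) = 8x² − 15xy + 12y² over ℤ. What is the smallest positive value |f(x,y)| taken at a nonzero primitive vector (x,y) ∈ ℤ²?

translate: b→1 (≡-15 mod 16), so (8,-15,12)→(8,1,5)
flip: (8,1,5)→(5,-1,8)
reduced (well bottom): (5,-1,8) with a≤c, −a<b≤a
well minimum = a = 5

5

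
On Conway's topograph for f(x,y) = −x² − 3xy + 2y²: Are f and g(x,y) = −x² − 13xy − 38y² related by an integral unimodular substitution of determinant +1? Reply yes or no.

D₁ = 17, D₂ = 17
river cycle of f (length 6): (2, 3, -1), (-1, 3, 2), (2, 1, -2), (-2, 3, 1), (1, 3, -2), (-2, 1, 2)
river cycle of g (length 6): (-1, 3, 2), (2, 1, -2), (-2, 3, 1), (1, 3, -2), (-2, 1, 2), (2, 3, -1)
cycles coincide ⇒ equivalent

yes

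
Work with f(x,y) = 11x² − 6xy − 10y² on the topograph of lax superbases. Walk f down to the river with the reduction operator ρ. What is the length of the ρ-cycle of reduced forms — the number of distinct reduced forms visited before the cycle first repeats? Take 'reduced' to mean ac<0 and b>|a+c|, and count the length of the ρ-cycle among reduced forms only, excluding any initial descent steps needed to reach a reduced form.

D = 476, ⌊√D⌋ = 21
descent: ρ → (-10,6,11)  [lands on river]
river: ρ → (11,16,-5)
river: ρ → (-5,14,14)
river: ρ → (14,14,-5)
river: ρ → (-5,16,11)
river: ρ → (11,6,-10)
river: ρ → (-10,14,7)
river: ρ → (7,14,-10)
ρ-cycle length = 8 (tail of 1 descent step not counted)

8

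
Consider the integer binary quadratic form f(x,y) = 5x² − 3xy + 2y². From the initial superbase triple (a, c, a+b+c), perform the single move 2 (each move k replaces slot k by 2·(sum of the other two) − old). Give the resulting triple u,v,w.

start (5,2,4) = (f(1,0),f(0,1),f(1,1))
replace slot 2: 2·(5+4) − 2 = 16 → (5,16,4)

5,16,4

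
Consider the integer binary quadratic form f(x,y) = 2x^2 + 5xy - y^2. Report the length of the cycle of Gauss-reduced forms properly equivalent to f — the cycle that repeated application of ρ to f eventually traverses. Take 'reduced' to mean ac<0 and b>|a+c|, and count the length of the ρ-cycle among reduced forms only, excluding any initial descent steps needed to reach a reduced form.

D = 33, ⌊√D⌋ = 5
river: ρ → (-1,5,2)
river: ρ → (2,3,-3)
river: ρ → (-3,3,2)
river: ρ → (2,5,-1)
ρ-cycle length = 4 (tail of 0 descent steps not counted)

4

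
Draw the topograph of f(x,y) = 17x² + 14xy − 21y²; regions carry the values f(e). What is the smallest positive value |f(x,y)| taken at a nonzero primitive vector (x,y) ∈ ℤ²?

river: ρ → (-21,28,10)
river: ρ → (10,32,-15)
river: ρ → (-15,28,14)
river: ρ → (14,28,-15)
river: ρ → (-15,32,10)
river: ρ → (10,28,-21)
river: ρ → (-21,14,17)
river: ρ → (17,20,-18)
river: ρ → (-18,16,19)
river: ρ → (19,22,-15)
river: ρ → (-15,38,3)
river: ρ → (3,40,-2)
river: ρ → (-2,40,3)
river: ρ → (3,38,-15)
river: ρ → (-15,22,19)
river: ρ → (19,16,-18)
river: ρ → (-18,20,17)
river: ρ → (17,14,-21)
closes: descent 0, river 18
min |a| on river = 2

2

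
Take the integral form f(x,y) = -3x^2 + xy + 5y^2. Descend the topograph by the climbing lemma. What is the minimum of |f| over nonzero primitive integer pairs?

descent: ρ → (5,-1,-3)
descent: ρ → (-3,7,1)  [lands on river]
river: ρ → (1,7,-3)
river: ρ → (-3,5,3)
river: ρ → (3,7,-1)
river: ρ → (-1,7,3)
river: ρ → (3,5,-3)
closes: descent 2, river 6
min |a| on river = 1

1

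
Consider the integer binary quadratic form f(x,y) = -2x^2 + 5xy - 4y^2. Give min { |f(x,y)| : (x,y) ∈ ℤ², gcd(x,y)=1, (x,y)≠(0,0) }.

translate: b→-1 (≡-5 mod 4), so (2,-5,4)→(2,-1,1)
flip: (2,-1,1)→(1,1,2)
reduced (well bottom): (1,1,2) with a≤c, −a<b≤a
well minimum |f| = |-1| = 1 (negative-definite)

1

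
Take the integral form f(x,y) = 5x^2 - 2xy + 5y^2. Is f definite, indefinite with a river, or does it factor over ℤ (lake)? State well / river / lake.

D = b²−4ac = (-2)² − 4·5·5 = -96
D < 0 ⇒ definite ⇒ every region one sign ⇒ single well

well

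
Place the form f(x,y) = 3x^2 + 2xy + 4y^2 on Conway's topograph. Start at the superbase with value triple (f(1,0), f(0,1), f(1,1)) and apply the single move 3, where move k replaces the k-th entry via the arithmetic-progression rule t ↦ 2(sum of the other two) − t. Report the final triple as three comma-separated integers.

start (3,4,9) = (f(1,0),f(0,1),f(1,1))
replace slot 3: 2·(3+4) − 9 = 5 → (3,4,5)

3,4,5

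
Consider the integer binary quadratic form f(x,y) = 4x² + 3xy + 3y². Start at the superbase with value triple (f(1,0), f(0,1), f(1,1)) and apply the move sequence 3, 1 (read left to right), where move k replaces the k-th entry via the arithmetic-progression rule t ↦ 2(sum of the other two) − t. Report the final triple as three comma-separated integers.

start (4,3,10) = (f(1,0),f(0,1),f(1,1))
replace slot 3: 2·(4+3) − 10 = 4 → (4,3,4)
replace slot 1: 2·(3+4) − 4 = 10 → (10,3,4)

10,3,4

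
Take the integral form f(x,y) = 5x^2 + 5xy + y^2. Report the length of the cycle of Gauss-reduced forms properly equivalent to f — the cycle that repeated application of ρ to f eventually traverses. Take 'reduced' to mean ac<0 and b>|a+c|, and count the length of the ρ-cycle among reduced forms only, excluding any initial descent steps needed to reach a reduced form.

D = 5, ⌊√D⌋ = 2
descent: ρ → (1,1,-1)  [lands on river]
river: ρ → (-1,1,1)
ρ-cycle length = 2 (tail of 1 descent step not counted)

2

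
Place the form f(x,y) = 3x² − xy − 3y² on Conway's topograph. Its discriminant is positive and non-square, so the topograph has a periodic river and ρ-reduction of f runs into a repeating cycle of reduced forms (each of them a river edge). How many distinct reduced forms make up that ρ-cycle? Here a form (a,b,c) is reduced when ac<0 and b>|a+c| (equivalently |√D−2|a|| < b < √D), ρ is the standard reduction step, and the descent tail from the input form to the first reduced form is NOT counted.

D = 37, ⌊√D⌋ = 6
descent: ρ → (-3,1,3)  [lands on river]
river: ρ → (3,5,-1)
river: ρ → (-1,5,3)
river: ρ → (3,1,-3)
river: ρ → (-3,5,1)
river: ρ → (1,5,-3)
ρ-cycle length = 6 (tail of 1 descent step not counted)

6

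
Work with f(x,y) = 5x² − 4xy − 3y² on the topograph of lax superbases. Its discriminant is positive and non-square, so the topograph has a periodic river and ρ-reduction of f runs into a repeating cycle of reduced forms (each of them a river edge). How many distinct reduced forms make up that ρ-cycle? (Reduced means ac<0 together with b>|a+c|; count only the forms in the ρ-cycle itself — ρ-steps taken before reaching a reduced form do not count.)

D = 76, ⌊√D⌋ = 8
descent: ρ → (-3,4,5)  [lands on river]
river: ρ → (5,6,-2)
river: ρ → (-2,6,5)
river: ρ → (5,4,-3)
river: ρ → (-3,8,1)
river: ρ → (1,8,-3)
ρ-cycle length = 6 (tail of 1 descent step not counted)

6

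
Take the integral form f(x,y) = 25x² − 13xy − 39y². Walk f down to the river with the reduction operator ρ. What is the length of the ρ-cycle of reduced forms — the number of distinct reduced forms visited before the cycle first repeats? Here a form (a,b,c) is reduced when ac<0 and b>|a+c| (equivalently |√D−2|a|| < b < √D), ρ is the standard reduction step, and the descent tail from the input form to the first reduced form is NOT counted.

D = 4069, ⌊√D⌋ = 63
descent: ρ → (-39,13,25)
descent: ρ → (25,37,-27)  [lands on river]
river: ρ → (-27,17,35)
river: ρ → (35,53,-9)
river: ρ → (-9,55,29)
river: ρ → (29,61,-3)
river: ρ → (-3,59,49)
river: ρ → (49,39,-13)
river: ρ → (-13,39,49)
river: ρ → (49,59,-3)
river: ρ → (-3,61,29)
river: ρ → (29,55,-9)
river: ρ → (-9,53,35)
river: ρ → (35,17,-27)
river: ρ → (-27,37,25)
river: ρ → (25,63,-1)
river: ρ → (-1,63,25)
ρ-cycle length = 16 (tail of 2 descent steps not counted)

16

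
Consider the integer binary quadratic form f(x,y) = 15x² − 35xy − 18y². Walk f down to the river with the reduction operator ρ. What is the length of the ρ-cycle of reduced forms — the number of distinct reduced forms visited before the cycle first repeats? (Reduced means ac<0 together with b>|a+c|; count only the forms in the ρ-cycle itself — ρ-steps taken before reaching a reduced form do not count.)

D = 2305, ⌊√D⌋ = 48
descent: ρ → (-18,35,15)  [lands on river]
river: ρ → (15,25,-28)
river: ρ → (-28,31,12)
river: ρ → (12,41,-13)
river: ρ → (-13,37,18)
river: ρ → (18,35,-15)
river: ρ → (-15,25,28)
river: ρ → (28,31,-12)
river: ρ → (-12,41,13)
river: ρ → (13,37,-18)
ρ-cycle length = 10 (tail of 1 descent step not counted)

10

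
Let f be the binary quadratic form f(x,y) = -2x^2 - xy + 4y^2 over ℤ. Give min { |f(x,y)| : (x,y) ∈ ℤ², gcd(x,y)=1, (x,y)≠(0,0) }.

descent: ρ → (4,1,-2)
descent: ρ → (-2,3,3)  [lands on river]
river: ρ → (3,3,-2)
river: ρ → (-2,5,1)
river: ρ → (1,5,-2)
closes: descent 2, river 4
min |a| on river = 1

1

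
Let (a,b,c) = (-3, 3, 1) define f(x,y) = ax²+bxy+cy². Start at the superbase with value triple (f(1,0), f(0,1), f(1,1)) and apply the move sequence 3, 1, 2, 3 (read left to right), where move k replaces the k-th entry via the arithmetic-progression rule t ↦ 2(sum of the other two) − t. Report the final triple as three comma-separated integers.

start (-3,1,1) = (f(1,0),f(0,1),f(1,1))
replace slot 3: 2·((-3)+1) − 1 = -5 → (-3,1,-5)
replace slot 1: 2·(1+(-5)) − (-3) = -5 → (-5,1,-5)
replace slot 2: 2·((-5)+(-5)) − 1 = -21 → (-5,-21,-5)
replace slot 3: 2·((-5)+(-21)) − (-5) = -47 → (-5,-21,-47)

-5,-21,-47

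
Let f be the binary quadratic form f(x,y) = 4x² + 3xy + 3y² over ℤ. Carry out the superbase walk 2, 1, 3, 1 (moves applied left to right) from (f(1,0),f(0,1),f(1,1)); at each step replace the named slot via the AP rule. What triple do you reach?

start (4,3,10) = (f(1,0),f(0,1),f(1,1))
replace slot 2: 2·(4+10) − 3 = 25 → (4,25,10)
replace slot 1: 2·(25+10) − 4 = 66 → (66,25,10)
replace slot 3: 2·(66+25) − 10 = 172 → (66,25,172)
replace slot 1: 2·(25+172) − 66 = 328 → (328,25,172)

328,25,172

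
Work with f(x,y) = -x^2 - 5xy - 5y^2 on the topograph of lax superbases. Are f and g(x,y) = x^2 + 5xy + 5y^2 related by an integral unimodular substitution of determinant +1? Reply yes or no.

D₁ = 5, D₂ = 5
river cycle of f (length 2): (-1, 1, 1), (1, 1, -1)
river cycle of g (length 2): (1, 1, -1), (-1, 1, 1)
cycles coincide ⇒ equivalent

yes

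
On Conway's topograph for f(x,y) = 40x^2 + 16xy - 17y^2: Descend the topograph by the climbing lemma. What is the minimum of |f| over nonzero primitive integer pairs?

descent: ρ → (-17,52,4)  [lands on river]
river: ρ → (4,52,-17)
river: ρ → (-17,50,7)
river: ρ → (7,48,-24)
river: ρ → (-24,48,7)
river: ρ → (7,50,-17)
closes: descent 1, river 6
min |a| on river = 4

4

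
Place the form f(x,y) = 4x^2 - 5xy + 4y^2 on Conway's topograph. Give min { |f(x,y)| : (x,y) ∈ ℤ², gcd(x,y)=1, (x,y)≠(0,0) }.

translate: b→3 (≡-5 mod 8), so (4,-5,4)→(4,3,3)
flip: (4,3,3)→(3,-3,4)
translate: b→3 (≡-3 mod 6), so (3,-3,4)→(3,3,4)
reduced (well bottom): (3,3,4) with a≤c, −a<b≤a
well minimum = a = 3

3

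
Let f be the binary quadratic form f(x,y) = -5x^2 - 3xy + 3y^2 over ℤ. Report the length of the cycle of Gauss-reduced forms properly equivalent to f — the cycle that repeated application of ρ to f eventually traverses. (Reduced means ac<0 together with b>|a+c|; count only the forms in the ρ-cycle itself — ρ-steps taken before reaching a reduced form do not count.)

D = 69, ⌊√D⌋ = 8
descent: ρ → (3,3,-5)  [lands on river]
river: ρ → (-5,7,1)
river: ρ → (1,7,-5)
river: ρ → (-5,3,3)
ρ-cycle length = 4 (tail of 1 descent step not counted)

4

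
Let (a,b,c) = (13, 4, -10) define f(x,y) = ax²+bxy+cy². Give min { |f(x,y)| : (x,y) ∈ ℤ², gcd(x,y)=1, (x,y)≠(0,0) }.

river: ρ → (-10,16,7)
river: ρ → (7,12,-14)
river: ρ → (-14,16,5)
river: ρ → (5,14,-17)
river: ρ → (-17,20,2)
river: ρ → (2,20,-17)
river: ρ → (-17,14,5)
river: ρ → (5,16,-14)
river: ρ → (-14,12,7)
river: ρ → (7,16,-10)
river: ρ → (-10,4,13)
river: ρ → (13,22,-1)
river: ρ → (-1,22,13)
river: ρ → (13,4,-10)
closes: descent 0, river 14
min |a| on river = 1

1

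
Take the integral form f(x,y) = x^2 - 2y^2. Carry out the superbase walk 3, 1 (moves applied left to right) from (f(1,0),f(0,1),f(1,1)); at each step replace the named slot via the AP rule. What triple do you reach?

start (1,-2,-1) = (f(1,0),f(0,1),f(1,1))
replace slot 3: 2·(1+(-2)) − (-1) = -1 → (1,-2,-1)
replace slot 1: 2·((-2)+(-1)) − 1 = -7 → (-7,-2,-1)

-7,-2,-1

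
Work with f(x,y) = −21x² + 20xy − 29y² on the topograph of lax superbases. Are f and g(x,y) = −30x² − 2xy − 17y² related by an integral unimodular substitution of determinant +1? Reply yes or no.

D₁ = -2036, D₂ = -2036
f is negative-definite; reduce −f:
−f: reduced (well bottom): (21,-20,29) with a≤c, −a<b≤a
flip sign back: reduced form of f is (-21,20,-29)
g is negative-definite; reduce −g:
−g: flip: (30,2,17)→(17,-2,30)
−g: reduced (well bottom): (17,-2,30) with a≤c, −a<b≤a
flip sign back: reduced form of g is (-17,2,-30)
reduced forms (-21, 20, -29) vs (-17, 2, -30) ⇒ inequivalent

no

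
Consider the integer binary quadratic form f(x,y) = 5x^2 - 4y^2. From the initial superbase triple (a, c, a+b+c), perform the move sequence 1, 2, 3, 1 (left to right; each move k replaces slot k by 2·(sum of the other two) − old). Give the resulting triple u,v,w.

start (5,-4,1) = (f(1,0),f(0,1),f(1,1))
replace slot 1: 2·((-4)+1) − 5 = -11 → (-11,-4,1)
replace slot 2: 2·((-11)+1) − (-4) = -16 → (-11,-16,1)
replace slot 3: 2·((-11)+(-16)) − 1 = -55 → (-11,-16,-55)
replace slot 1: 2·((-16)+(-55)) − (-11) = -131 → (-131,-16,-55)

-131,-16,-55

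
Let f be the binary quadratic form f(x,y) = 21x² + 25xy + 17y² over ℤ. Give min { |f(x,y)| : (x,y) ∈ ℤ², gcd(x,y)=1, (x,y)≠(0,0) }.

translate: b→-17 (≡25 mod 42), so (21,25,17)→(21,-17,13)
flip: (21,-17,13)→(13,17,21)
translate: b→-9 (≡17 mod 26), so (13,17,21)→(13,-9,17)
reduced (well bottom): (13,-9,17) with a≤c, −a<b≤a
well minimum = a = 13

13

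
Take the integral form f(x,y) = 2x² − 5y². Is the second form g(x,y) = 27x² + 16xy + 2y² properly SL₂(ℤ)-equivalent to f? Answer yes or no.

D₁ = 40, D₂ = 40
river cycle of f (length 6): (2, 4, -3), (-3, 2, 3), (3, 4, -2), (-2, 4, 3), (3, 2, -3), (-3, 4, 2)
river cycle of g (length 6): (2, 4, -3), (-3, 2, 3), (3, 4, -2), (-2, 4, 3), (3, 2, -3), (-3, 4, 2)
cycles coincide ⇒ equivalent

yes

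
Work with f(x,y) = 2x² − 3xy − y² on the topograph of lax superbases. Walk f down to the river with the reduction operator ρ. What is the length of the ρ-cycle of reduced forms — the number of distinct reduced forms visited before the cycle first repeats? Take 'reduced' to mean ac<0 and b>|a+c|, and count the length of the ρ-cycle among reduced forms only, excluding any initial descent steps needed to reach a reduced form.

D = 17, ⌊√D⌋ = 4
descent: ρ → (-1,3,2)  [lands on river]
river: ρ → (2,1,-2)
river: ρ → (-2,3,1)
river: ρ → (1,3,-2)
river: ρ → (-2,1,2)
river: ρ → (2,3,-1)
ρ-cycle length = 6 (tail of 1 descent step not counted)

6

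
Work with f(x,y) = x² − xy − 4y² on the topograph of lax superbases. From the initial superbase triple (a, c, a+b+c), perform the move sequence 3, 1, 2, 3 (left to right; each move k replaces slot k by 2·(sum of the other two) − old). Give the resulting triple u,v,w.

start (1,-4,-4) = (f(1,0),f(0,1),f(1,1))
replace slot 3: 2·(1+(-4)) − (-4) = -2 → (1,-4,-2)
replace slot 1: 2·((-4)+(-2)) − 1 = -13 → (-13,-4,-2)
replace slot 2: 2·((-13)+(-2)) − (-4) = -26 → (-13,-26,-2)
replace slot 3: 2·((-13)+(-26)) − (-2) = -76 → (-13,-26,-76)

-13,-26,-76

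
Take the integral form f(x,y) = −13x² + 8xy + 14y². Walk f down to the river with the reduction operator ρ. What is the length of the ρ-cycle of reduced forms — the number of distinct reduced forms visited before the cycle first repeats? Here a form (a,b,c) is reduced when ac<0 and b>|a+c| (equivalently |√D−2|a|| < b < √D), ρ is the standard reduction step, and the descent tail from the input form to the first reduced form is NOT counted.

D = 792, ⌊√D⌋ = 28
river: ρ → (14,20,-7)
river: ρ → (-7,22,11)
river: ρ → (11,22,-7)
river: ρ → (-7,20,14)
river: ρ → (14,8,-13)
river: ρ → (-13,18,9)
river: ρ → (9,18,-13)
river: ρ → (-13,8,14)
ρ-cycle length = 8 (tail of 0 descent steps not counted)

8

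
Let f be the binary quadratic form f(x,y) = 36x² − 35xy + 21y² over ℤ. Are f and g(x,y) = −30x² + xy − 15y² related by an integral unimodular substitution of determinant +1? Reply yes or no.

D₁ = -1799, D₂ = -1799
f: flip: (36,-35,21)→(21,35,36)
f: translate: b→-7 (≡35 mod 42), so (21,35,36)→(21,-7,22)
f: reduced (well bottom): (21,-7,22) with a≤c, −a<b≤a
g is negative-definite; reduce −g:
−g: flip: (30,-1,15)→(15,1,30)
−g: reduced (well bottom): (15,1,30) with a≤c, −a<b≤a
flip sign back: reduced form of g is (-15,-1,-30)
reduced forms (21, -7, 22) vs (-15, -1, -30) ⇒ inequivalent

no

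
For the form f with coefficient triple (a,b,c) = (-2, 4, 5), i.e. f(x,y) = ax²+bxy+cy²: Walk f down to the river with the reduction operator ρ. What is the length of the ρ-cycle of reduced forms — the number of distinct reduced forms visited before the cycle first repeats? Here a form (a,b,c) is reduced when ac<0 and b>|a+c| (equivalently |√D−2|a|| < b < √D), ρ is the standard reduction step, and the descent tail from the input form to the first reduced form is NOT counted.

D = 56, ⌊√D⌋ = 7
river: ρ → (5,6,-1)
river: ρ → (-1,6,5)
river: ρ → (5,4,-2)
river: ρ → (-2,4,5)
ρ-cycle length = 4 (tail of 0 descent steps not counted)

4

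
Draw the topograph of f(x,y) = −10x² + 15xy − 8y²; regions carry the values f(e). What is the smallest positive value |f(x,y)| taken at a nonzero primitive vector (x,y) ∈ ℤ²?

translate: b→5 (≡-15 mod 20), so (10,-15,8)→(10,5,3)
flip: (10,5,3)→(3,-5,10)
translate: b→1 (≡-5 mod 6), so (3,-5,10)→(3,1,8)
reduced (well bottom): (3,1,8) with a≤c, −a<b≤a
well minimum |f| = |-3| = 3 (negative-definite)

3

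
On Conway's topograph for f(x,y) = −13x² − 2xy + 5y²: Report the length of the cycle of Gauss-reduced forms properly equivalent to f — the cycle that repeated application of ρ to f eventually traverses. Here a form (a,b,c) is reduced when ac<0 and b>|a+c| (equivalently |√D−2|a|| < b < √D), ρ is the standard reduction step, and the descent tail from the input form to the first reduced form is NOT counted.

D = 264, ⌊√D⌋ = 16
descent: ρ → (5,12,-6)  [lands on river]
river: ρ → (-6,12,5)
river: ρ → (5,8,-10)
river: ρ → (-10,12,3)
river: ρ → (3,12,-10)
river: ρ → (-10,8,5)
ρ-cycle length = 6 (tail of 1 descent step not counted)

6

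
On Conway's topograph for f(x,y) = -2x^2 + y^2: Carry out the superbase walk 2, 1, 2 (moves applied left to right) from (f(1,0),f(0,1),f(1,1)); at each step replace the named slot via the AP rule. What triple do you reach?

start (-2,1,-1) = (f(1,0),f(0,1),f(1,1))
replace slot 2: 2·((-2)+(-1)) − 1 = -7 → (-2,-7,-1)
replace slot 1: 2·((-7)+(-1)) − (-2) = -14 → (-14,-7,-1)
replace slot 2: 2·((-14)+(-1)) − (-7) = -23 → (-14,-23,-1)

-14,-23,-1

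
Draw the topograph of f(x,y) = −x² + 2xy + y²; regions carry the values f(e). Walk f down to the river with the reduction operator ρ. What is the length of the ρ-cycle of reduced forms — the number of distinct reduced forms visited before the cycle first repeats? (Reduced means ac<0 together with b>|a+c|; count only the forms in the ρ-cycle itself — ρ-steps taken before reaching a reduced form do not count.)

D = 8, ⌊√D⌋ = 2
river: ρ → (1,2,-1)
river: ρ → (-1,2,1)
ρ-cycle length = 2 (tail of 0 descent steps not counted)

2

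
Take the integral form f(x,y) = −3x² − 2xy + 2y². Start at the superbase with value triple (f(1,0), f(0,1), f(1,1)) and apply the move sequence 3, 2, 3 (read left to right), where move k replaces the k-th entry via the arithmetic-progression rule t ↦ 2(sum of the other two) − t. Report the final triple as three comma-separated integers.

start (-3,2,-3) = (f(1,0),f(0,1),f(1,1))
replace slot 3: 2·((-3)+2) − (-3) = 1 → (-3,2,1)
replace slot 2: 2·((-3)+1) − 2 = -6 → (-3,-6,1)
replace slot 3: 2·((-3)+(-6)) − 1 = -19 → (-3,-6,-19)

-3,-6,-19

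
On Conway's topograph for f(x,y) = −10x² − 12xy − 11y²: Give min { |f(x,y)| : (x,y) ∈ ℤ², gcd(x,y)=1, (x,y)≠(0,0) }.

translate: b→-8 (≡12 mod 20), so (10,12,11)→(10,-8,9)
flip: (10,-8,9)→(9,8,10)
reduced (well bottom): (9,8,10) with a≤c, −a<b≤a
well minimum |f| = |-9| = 9 (negative-definite)

9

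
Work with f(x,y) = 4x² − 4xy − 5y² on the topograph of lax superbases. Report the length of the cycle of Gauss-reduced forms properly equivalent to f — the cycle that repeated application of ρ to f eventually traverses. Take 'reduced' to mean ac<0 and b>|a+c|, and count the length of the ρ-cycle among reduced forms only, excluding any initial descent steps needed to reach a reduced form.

D = 96, ⌊√D⌋ = 9
descent: ρ → (-5,4,4)  [lands on river]
river: ρ → (4,4,-5)
river: ρ → (-5,6,3)
river: ρ → (3,6,-5)
ρ-cycle length = 4 (tail of 1 descent step not counted)

4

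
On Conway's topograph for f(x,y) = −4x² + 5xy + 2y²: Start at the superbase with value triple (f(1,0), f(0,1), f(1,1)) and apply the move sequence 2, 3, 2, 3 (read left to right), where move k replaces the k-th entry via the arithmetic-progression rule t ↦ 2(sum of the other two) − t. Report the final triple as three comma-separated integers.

start (-4,2,3) = (f(1,0),f(0,1),f(1,1))
replace slot 2: 2·((-4)+3) − 2 = -4 → (-4,-4,3)
replace slot 3: 2·((-4)+(-4)) − 3 = -19 → (-4,-4,-19)
replace slot 2: 2·((-4)+(-19)) − (-4) = -42 → (-4,-42,-19)
replace slot 3: 2·((-4)+(-42)) − (-19) = -73 → (-4,-42,-73)

-4,-42,-73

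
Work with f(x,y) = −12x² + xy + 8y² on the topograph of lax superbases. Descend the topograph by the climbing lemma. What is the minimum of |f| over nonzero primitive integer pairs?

descent: ρ → (8,15,-5)  [lands on river]
river: ρ → (-5,15,8)
river: ρ → (8,17,-3)
river: ρ → (-3,19,2)
river: ρ → (2,17,-12)
river: ρ → (-12,7,7)
river: ρ → (7,7,-12)
river: ρ → (-12,17,2)
river: ρ → (2,19,-3)
river: ρ → (-3,17,8)
closes: descent 1, river 10
min |a| on river = 2

2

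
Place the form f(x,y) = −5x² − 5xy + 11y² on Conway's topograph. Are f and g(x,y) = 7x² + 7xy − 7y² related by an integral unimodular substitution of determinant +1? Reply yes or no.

D₁ = 245, D₂ = 245
river cycle of f (length 2): (-5, 15, 1), (1, 15, -5)
river cycle of g (length 2): (-7, 7, 7), (7, 7, -7)
cycles differ ⇒ inequivalent

no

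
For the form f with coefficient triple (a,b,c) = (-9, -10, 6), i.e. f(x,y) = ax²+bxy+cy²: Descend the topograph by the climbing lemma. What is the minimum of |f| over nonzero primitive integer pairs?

descent: ρ → (6,10,-9)  [lands on river]
river: ρ → (-9,8,7)
river: ρ → (7,6,-10)
river: ρ → (-10,14,3)
river: ρ → (3,16,-5)
river: ρ → (-5,14,6)
closes: descent 1, river 6
min |a| on river = 3

3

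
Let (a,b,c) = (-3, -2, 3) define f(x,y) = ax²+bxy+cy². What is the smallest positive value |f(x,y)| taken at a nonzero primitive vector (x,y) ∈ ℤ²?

descent: ρ → (3,2,-3)  [lands on river]
river: ρ → (-3,4,2)
river: ρ → (2,4,-3)
river: ρ → (-3,2,3)
river: ρ → (3,4,-2)
river: ρ → (-2,4,3)
closes: descent 1, river 6
min |a| on river = 2

2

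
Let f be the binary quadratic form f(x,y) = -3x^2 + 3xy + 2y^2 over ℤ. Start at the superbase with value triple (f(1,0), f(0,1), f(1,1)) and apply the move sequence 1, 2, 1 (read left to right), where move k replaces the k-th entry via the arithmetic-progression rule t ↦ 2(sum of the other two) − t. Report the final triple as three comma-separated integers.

start (-3,2,2) = (f(1,0),f(0,1),f(1,1))
replace slot 1: 2·(2+2) − (-3) = 11 → (11,2,2)
replace slot 2: 2·(11+2) − 2 = 24 → (11,24,2)
replace slot 1: 2·(24+2) − 11 = 41 → (41,24,2)

41,24,2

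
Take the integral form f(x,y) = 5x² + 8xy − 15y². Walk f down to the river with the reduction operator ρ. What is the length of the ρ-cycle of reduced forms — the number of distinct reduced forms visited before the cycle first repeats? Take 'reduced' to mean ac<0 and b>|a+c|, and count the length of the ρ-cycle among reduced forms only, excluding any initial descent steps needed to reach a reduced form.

D = 364, ⌊√D⌋ = 19
descent: ρ → (-15,-8,5)
descent: ρ → (5,18,-2)  [lands on river]
river: ρ → (-2,18,5)
river: ρ → (5,12,-11)
river: ρ → (-11,10,6)
river: ρ → (6,14,-7)
river: ρ → (-7,14,6)
river: ρ → (6,10,-11)
river: ρ → (-11,12,5)
ρ-cycle length = 8 (tail of 2 descent steps not counted)

8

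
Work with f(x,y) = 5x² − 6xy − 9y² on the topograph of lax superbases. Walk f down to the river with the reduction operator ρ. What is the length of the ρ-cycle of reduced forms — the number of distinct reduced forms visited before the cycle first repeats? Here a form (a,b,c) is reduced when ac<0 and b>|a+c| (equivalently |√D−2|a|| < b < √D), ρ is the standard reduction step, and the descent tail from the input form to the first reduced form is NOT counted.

D = 216, ⌊√D⌋ = 14
descent: ρ → (-9,6,5)  [lands on river]
river: ρ → (5,14,-1)
river: ρ → (-1,14,5)
river: ρ → (5,6,-9)
river: ρ → (-9,12,2)
river: ρ → (2,12,-9)
ρ-cycle length = 6 (tail of 1 descent step not counted)

6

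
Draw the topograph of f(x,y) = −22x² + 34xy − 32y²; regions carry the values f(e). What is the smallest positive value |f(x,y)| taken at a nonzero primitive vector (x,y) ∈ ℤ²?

translate: b→10 (≡-34 mod 44), so (22,-34,32)→(22,10,20)
flip: (22,10,20)→(20,-10,22)
reduced (well bottom): (20,-10,22) with a≤c, −a<b≤a
well minimum |f| = |-20| = 20 (negative-definite)

20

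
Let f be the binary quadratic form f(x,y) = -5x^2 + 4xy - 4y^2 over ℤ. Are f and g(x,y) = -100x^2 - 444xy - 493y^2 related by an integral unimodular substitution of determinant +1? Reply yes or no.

D₁ = -64, D₂ = -64
f is negative-definite; reduce −f:
−f: flip: (5,-4,4)→(4,4,5)
−f: reduced (well bottom): (4,4,5) with a≤c, −a<b≤a
flip sign back: reduced form of f is (-4,-4,-5)
g is negative-definite; reduce −g:
−g: translate: b→44 (≡444 mod 200), so (100,444,493)→(100,44,5)
−g: flip: (100,44,5)→(5,-44,100)
−g: translate: b→-4 (≡-44 mod 10), so (5,-44,100)→(5,-4,4)
−g: flip: (5,-4,4)→(4,4,5)
−g: reduced (well bottom): (4,4,5) with a≤c, −a<b≤a
flip sign back: reduced form of g is (-4,-4,-5)
reduced forms (-4, -4, -5) vs (-4, -4, -5) ⇒ equivalent

yes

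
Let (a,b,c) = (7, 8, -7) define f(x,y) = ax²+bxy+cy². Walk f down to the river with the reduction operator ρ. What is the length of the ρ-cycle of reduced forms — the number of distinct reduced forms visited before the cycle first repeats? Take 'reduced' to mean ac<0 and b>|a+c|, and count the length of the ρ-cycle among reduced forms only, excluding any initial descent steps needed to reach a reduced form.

D = 260, ⌊√D⌋ = 16
river: ρ → (-7,6,8)
river: ρ → (8,10,-5)
river: ρ → (-5,10,8)
river: ρ → (8,6,-7)
river: ρ → (-7,8,7)
river: ρ → (7,6,-8)
river: ρ → (-8,10,5)
river: ρ → (5,10,-8)
river: ρ → (-8,6,7)
river: ρ → (7,8,-7)
ρ-cycle length = 10 (tail of 0 descent steps not counted)

10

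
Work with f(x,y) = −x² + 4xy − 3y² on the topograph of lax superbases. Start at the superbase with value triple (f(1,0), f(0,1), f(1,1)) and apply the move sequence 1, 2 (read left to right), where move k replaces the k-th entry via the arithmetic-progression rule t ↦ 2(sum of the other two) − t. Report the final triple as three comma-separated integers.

start (-1,-3,0) = (f(1,0),f(0,1),f(1,1))
replace slot 1: 2·((-3)+0) − (-1) = -5 → (-5,-3,0)
replace slot 2: 2·((-5)+0) − (-3) = -7 → (-5,-7,0)

-5,-7,0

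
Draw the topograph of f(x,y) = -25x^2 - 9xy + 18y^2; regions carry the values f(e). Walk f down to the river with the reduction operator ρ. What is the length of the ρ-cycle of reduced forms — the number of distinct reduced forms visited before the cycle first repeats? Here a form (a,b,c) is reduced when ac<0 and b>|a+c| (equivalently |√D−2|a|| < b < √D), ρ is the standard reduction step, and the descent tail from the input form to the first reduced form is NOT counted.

D = 1881, ⌊√D⌋ = 43
descent: ρ → (18,9,-25)  [lands on river]
river: ρ → (-25,41,2)
river: ρ → (2,43,-4)
river: ρ → (-4,37,32)
river: ρ → (32,27,-9)
river: ρ → (-9,27,32)
river: ρ → (32,37,-4)
river: ρ → (-4,43,2)
river: ρ → (2,41,-25)
river: ρ → (-25,9,18)
river: ρ → (18,27,-16)
river: ρ → (-16,37,8)
river: ρ → (8,43,-1)
river: ρ → (-1,43,8)
river: ρ → (8,37,-16)
river: ρ → (-16,27,18)
ρ-cycle length = 16 (tail of 1 descent step not counted)

16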